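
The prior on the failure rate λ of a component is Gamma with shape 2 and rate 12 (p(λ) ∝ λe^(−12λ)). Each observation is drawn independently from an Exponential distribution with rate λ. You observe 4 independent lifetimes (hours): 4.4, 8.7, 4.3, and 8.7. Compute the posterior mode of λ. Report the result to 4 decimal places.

λ̂_MAP = 0.1312

The Exponential(rate=λ) likelihood is ∝ λ^n e^(−λΣtᵢ). Here n = 4 and Σtᵢ = 4.4 + 8.7 + 4.3 + 8.7 = 26.1.
Posterior ∝ λe^(−12λ) · λ^4e^(−26.1λ) = λ^5e^(−38.1λ), i.e. Gamma(6, 38.1).
Mode = (a−1)/b = 5/38.1 ≈ 0.1312.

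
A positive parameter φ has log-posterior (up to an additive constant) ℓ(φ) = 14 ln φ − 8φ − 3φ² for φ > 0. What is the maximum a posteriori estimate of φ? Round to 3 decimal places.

φ̂_MAP = 1.000

ℓ'(φ) = 14/φ − 8 − 6φ. Setting this to zero and multiplying by φ: 6φ² + 8φ − 14 = 0.
φ = (−8 + √(8² + 4·6·14)) / (2·6) = (−8 + √400) / 12 = (−8 + 20)/12 = 1.
ℓ''(φ) = −14/φ² − 6 < 0, confirming a maximum.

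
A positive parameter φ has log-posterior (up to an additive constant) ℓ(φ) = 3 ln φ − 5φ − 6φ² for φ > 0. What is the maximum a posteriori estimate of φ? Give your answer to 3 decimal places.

ℓ'(φ) = 3/φ − 5 − 12φ. Setting this to zero and multiplying by φ: 12φ² + 5φ − 3 = 0.
φ = (−5 + √(5² + 4·12·3)) / (2·12) = (−5 + √169) / 24 = (−5 + 13)/24 = 1/3.
ℓ''(φ) = −3/φ² − 12 < 0, confirming a maximum.

φ̂_MAP = 0.333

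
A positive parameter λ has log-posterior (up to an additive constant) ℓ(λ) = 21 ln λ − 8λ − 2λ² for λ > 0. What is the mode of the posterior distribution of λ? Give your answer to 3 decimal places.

λ̂_MAP = 1.500

ℓ'(λ) = 21/λ − 8 − 4λ. Setting this to zero and multiplying by λ: 4λ² + 8λ − 21 = 0.
λ = (−8 + √(8² + 4·4·21)) / (2·4) = (−8 + √400) / 8 = (−8 + 20)/8 = 3/2.
ℓ''(λ) = −21/λ² − 4 < 0, confirming a maximum.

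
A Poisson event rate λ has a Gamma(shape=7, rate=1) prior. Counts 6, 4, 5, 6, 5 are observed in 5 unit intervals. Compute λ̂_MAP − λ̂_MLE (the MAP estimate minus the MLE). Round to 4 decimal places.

MAP − MLE = 0.1333

Σxᵢ = 26. Posterior is Gamma(33, 6); MAP = (33−1)/6 = 32/6 ≈ 5.33333.
MLE = x̄ = 26/5 ≈ 5.20000.
Difference = 32/6 − 26/5 = 2/15 ≈ 0.1333.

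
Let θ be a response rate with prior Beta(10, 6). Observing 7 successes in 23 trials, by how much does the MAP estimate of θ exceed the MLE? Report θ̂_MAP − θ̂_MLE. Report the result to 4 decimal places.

MAP − MLE = 0.1281

Posterior is Beta(17, 22); MAP = (17−1)/(39−2) = 16/37 ≈ 0.43243.
MLE ignores the prior: θ̂_MLE = k/n = 7/23 ≈ 0.30435.
Difference = 16/37 − 7/23 = 109/851 ≈ 0.1281.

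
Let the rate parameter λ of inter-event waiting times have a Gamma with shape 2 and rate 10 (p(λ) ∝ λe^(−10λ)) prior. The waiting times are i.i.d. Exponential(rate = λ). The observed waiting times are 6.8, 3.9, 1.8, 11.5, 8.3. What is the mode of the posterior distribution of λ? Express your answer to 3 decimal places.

λ̂_MAP = 0.142

The Exponential(rate=λ) likelihood is ∝ λ^n e^(−λΣtᵢ). Here n = 5 and Σtᵢ = 6.8 + 3.9 + 1.8 + 11.5 + 8.3 = 32.3.
Posterior ∝ λe^(−10λ) · λ^5e^(−32.3λ) = λ^6e^(−42.3λ), i.e. Gamma(7, 42.3).
Mode = (a−1)/b = 6/42.3 ≈ 0.142.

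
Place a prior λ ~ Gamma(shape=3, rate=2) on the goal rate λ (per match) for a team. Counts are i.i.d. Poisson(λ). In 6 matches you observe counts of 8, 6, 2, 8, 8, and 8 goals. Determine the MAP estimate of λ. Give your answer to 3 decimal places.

Σxᵢ = 8+6+2+8+8+8 = 40, with n = 6.
Posterior ∝ λ^2e^(−2λ) · λ^40e^(−6λ) = λ^42e^(−8λ), i.e. Gamma(shape=43, rate=8).
The mode of a Gamma(a, b) with a ≥ 1 (shape–rate) is (a−1)/b = 42/8 ≈ 5.250.

λ̂_MAP = 5.250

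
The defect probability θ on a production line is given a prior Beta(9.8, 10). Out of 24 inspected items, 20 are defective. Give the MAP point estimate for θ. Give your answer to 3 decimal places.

θ̂_MAP = 0.689

Prior: Beta(9.8, 10).
Data: 20 successes in 24 trials. The binomial likelihood contributes θ^20(1−θ)^4, so the posterior is Beta(9.8+20, 10+4) = Beta(29.8, 14).
For Beta(a, b) with a, b > 1 the mode is (a−1)/(a+b−2) = 28.8/41.8 ≈ 0.689.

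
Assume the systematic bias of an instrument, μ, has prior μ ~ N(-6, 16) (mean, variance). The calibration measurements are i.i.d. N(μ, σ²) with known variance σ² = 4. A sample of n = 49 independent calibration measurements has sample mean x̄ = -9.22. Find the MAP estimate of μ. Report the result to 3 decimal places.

n = 49, x̄ = -9.22.
For a Normal prior and Normal likelihood with known variance, the posterior is Normal; its mode equals its mean, the precision-weighted average.
Prior precision 1/σ₀² = 1/16 = 0.0625; data precision n/σ² = 49/4 = 12.25.
μ̂ = (0.0625·(-6) + 12.25·(-9.22)) / (0.0625 + 12.25) = (-113.32)/12.3125 = -45328/4925 ≈ -9.204.

μ̂_MAP = -9.204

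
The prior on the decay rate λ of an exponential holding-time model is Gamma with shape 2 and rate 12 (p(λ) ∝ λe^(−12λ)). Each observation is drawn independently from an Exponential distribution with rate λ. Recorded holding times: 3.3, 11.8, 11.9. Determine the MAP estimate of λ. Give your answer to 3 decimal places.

λ̂_MAP = 0.103

The Exponential(rate=λ) likelihood is ∝ λ^n e^(−λΣtᵢ). Here n = 3 and Σtᵢ = 3.3 + 11.8 + 11.9 = 27.
Posterior ∝ λe^(−12λ) · λ^3e^(−27λ) = λ^4e^(−39λ), i.e. Gamma(5, 39).
Mode = (a−1)/b = 4/39 ≈ 0.103.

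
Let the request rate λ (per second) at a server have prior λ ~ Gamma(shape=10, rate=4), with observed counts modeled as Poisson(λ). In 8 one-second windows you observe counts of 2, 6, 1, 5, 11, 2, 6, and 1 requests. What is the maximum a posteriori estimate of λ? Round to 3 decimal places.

Σxᵢ = 2+6+1+5+11+2+6+1 = 34, with n = 8.
Posterior ∝ λ^9e^(−4λ) · λ^34e^(−8λ) = λ^43e^(−12λ), i.e. Gamma(shape=44, rate=12).
The mode of a Gamma(a, b) with a ≥ 1 (shape–rate) is (a−1)/b = 43/12 ≈ 3.583.

λ̂_MAP = 3.583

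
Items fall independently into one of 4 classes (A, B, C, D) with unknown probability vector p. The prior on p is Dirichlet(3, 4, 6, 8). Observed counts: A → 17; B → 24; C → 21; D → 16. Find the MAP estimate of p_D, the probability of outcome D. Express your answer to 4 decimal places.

The posterior is Dirichlet(αᵢ + nᵢ) = Dirichlet(20, 28, 27, 24).
For a Dirichlet(a₁,…,a_K) with all aᵢ > 1, the mode has j-th component (aⱼ − 1)/(Σaᵢ − K).
Here Σaᵢ = 99 and K = 4, so p_D = (24 − 1)/(99 − 4) = 23/95 ≈ 0.2421.

MAP estimate of p_D = 0.2421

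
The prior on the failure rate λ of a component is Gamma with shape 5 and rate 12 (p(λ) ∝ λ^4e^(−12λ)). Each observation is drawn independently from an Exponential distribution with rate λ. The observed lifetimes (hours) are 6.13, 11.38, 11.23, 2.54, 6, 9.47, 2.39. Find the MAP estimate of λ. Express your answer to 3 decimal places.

λ̂_MAP = 0.180

The Exponential(rate=λ) likelihood is ∝ λ^n e^(−λΣtᵢ). Here n = 7 and Σtᵢ = 6.13 + 11.38 + 11.23 + 2.54 + 6 + 9.47 + 2.39 = 49.14.
Posterior ∝ λ^4e^(−12λ) · λ^7e^(−49.14λ) = λ^11e^(−61.14λ), i.e. Gamma(12, 61.14).
Mode = (a−1)/b = 11/61.14 ≈ 0.180.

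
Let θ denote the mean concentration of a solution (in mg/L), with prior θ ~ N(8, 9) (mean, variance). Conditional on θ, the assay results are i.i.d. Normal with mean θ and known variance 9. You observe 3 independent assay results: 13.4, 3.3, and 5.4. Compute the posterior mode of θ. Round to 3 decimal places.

n = 3; x̄ = (13.4 + 3.3 + 5.4)/3 = 22.1/3 = 221/30 ≈ 7.3667.
For a Normal prior and Normal likelihood with known variance, the posterior is Normal; its mode equals its mean, the precision-weighted average.
Prior precision 1/σ₀² = 1/9; data precision n/σ² = 3/9 = 1/3.
θ̂ = ((1/9)·8 + (1/3)·(221/30)) / (1/9 + 1/3) = (301/90)/(4/9) = 7.525.

θ̂_MAP = 7.525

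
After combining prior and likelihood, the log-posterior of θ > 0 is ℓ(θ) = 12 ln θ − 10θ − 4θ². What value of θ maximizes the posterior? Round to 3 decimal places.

ℓ'(θ) = 12/θ − 10 − 8θ. Setting this to zero and multiplying by θ: 8θ² + 10θ − 12 = 0.
θ = (−10 + √(10² + 4·8·12)) / (2·8) = (−10 + √484) / 16 = (−10 + 22)/16 = 3/4.
ℓ''(θ) = −12/θ² − 8 < 0, confirming a maximum.

θ̂_MAP = 0.750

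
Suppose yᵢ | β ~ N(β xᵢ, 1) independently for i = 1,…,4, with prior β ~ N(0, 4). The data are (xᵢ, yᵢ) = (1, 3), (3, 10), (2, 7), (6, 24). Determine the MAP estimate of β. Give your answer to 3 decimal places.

log p(β | y) = −Σ(yᵢ − βxᵢ)²/(2·1) − β²/(2·4) + const.
Setting the derivative to zero: Σxᵢ(yᵢ − βxᵢ)/1 − β/4 = 0, so β = Σxᵢyᵢ / (Σxᵢ² + σ²/τ²).
Σxᵢyᵢ = 1·3 + 3·10 + 2·7 + 6·24 = 191; Σxᵢ² = 50; σ²/τ² = 0.25.
β̂_MAP = 191 / (50 + 0.25) = 191/50.25 ≈ 3.801.

β̂_MAP = 3.801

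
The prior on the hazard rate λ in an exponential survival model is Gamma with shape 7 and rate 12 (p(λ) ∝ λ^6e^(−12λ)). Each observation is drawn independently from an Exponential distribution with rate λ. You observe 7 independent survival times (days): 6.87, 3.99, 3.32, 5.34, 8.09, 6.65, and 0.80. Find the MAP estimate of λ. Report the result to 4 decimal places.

λ̂_MAP = 0.2762

The Exponential(rate=λ) likelihood is ∝ λ^n e^(−λΣtᵢ). Here n = 7 and Σtᵢ = 6.87 + 3.99 + 3.32 + 5.34 + 8.09 + 6.65 + 0.80 = 35.06.
Posterior ∝ λ^6e^(−12λ) · λ^7e^(−35.06λ) = λ^13e^(−47.06λ), i.e. Gamma(14, 47.06).
Mode = (a−1)/b = 13/47.06 ≈ 0.2762.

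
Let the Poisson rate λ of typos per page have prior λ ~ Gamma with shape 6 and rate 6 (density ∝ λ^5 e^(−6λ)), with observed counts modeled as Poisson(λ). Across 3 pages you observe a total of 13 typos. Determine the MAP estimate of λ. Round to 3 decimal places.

λ̂_MAP = 2.000

Σxᵢ = 13, n = 3.
Posterior ∝ λ^5e^(−6λ) · λ^13e^(−3λ) = λ^18e^(−9λ), i.e. Gamma(shape=19, rate=9).
The mode of a Gamma(a, b) with a ≥ 1 (shape–rate) is (a−1)/b = 18/9 ≈ 2.000.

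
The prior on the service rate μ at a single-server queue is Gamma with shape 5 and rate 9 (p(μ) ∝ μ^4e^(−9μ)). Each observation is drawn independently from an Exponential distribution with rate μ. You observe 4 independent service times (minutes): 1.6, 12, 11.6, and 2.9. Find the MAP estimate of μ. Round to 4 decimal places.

The Exponential(rate=μ) likelihood is ∝ μ^n e^(−μΣtᵢ). Here n = 4 and Σtᵢ = 1.6 + 12 + 11.6 + 2.9 = 28.1.
Posterior ∝ μ^4e^(−9μ) · μ^4e^(−28.1μ) = μ^8e^(−37.1μ), i.e. Gamma(9, 37.1).
Mode = (a−1)/b = 8/37.1 ≈ 0.2156.

μ̂_MAP = 0.2156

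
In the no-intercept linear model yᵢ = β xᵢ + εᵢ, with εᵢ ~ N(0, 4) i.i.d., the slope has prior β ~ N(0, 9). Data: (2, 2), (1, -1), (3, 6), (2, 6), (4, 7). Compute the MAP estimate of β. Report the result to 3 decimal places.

log p(β | y) = −Σ(yᵢ − βxᵢ)²/(2·4) − β²/(2·9) + const.
Setting the derivative to zero: Σxᵢ(yᵢ − βxᵢ)/4 − β/9 = 0, so β = Σxᵢyᵢ / (Σxᵢ² + σ²/τ²).
Σxᵢyᵢ = 2·2 + 1·(-1) + 3·6 + 2·6 + 4·7 = 61; Σxᵢ² = 34; σ²/τ² = 4/9.
β̂_MAP = 61 / (34 + 4/9) = 61/(310/9) = 549/310 ≈ 1.771.

β̂_MAP = 1.771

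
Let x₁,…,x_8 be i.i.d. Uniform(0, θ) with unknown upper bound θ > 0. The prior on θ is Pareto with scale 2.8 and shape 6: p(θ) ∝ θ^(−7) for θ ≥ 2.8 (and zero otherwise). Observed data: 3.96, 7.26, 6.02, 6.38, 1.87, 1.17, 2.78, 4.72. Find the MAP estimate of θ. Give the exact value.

θ̂_MAP = 7.26

The Uniform(0, θ) likelihood is θ^(−n) for θ ≥ max(xᵢ), zero otherwise. Here max(xᵢ) = 7.26.
Posterior ∝ θ^(−7) · θ^(−8) = θ^(−15) on θ ≥ max(2.8, 7.26) = 7.26.
This density is strictly decreasing in θ, so the posterior mode lies at the lower boundary of the support.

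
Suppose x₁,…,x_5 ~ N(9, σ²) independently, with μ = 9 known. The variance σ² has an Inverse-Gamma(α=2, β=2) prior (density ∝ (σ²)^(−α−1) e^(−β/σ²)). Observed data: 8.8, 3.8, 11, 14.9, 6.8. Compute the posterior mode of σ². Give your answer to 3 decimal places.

σ̂²_MAP = 6.794

Sum of squared deviations about the known mean: SS = (8.8−9)² + (3.8−9)² + (11−9)² + (14.9−9)² + (6.8−9)² = 70.73.
The Normal likelihood contributes (σ²)^(−n/2) exp(−SS/(2σ²)), so the posterior is Inverse-Gamma(α + n/2, β + SS/2) = Inverse-Gamma(4.5, 37.365).
The mode of Inverse-Gamma(a, b) is b/(a+1) = 37.365/5.5 ≈ 6.794.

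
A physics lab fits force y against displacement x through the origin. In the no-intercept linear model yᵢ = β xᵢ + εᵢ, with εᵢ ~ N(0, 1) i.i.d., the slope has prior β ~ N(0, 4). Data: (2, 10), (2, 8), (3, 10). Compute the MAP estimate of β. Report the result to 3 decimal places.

log p(β | y) = −Σ(yᵢ − βxᵢ)²/(2·1) − β²/(2·4) + const.
Setting the derivative to zero: Σxᵢ(yᵢ − βxᵢ)/1 − β/4 = 0, so β = Σxᵢyᵢ / (Σxᵢ² + σ²/τ²).
Σxᵢyᵢ = 2·10 + 2·8 + 3·10 = 66; Σxᵢ² = 17; σ²/τ² = 0.25.
β̂_MAP = 66 / (17 + 0.25) = 66/17.25 ≈ 3.826.

β̂_MAP = 3.826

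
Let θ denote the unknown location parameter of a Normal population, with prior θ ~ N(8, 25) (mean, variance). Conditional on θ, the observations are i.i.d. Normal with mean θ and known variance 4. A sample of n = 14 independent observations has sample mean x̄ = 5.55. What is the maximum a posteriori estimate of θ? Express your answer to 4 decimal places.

θ̂_MAP = 5.5777

n = 14, x̄ = 5.55.
For a Normal prior and Normal likelihood with known variance, the posterior is Normal; its mode equals its mean, the precision-weighted average.
Prior precision 1/σ₀² = 1/25 = 0.04; data precision n/σ² = 14/4 = 3.5.
θ̂ = (0.04·8 + 3.5·5.55) / (0.04 + 3.5) = 19.745/3.54 = 3949/708 ≈ 5.5777.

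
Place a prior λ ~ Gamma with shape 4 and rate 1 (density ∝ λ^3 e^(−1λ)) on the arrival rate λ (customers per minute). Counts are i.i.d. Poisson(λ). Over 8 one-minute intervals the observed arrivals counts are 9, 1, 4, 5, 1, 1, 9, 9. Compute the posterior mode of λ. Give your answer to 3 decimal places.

Σxᵢ = 9+1+4+5+1+1+9+9 = 39, with n = 8.
Posterior ∝ λ^3e^(−1λ) · λ^39e^(−8λ) = λ^42e^(−9λ), i.e. Gamma(shape=43, rate=9).
The mode of a Gamma(a, b) with a ≥ 1 (shape–rate) is (a−1)/b = 42/9 ≈ 4.667.

λ̂_MAP = 4.667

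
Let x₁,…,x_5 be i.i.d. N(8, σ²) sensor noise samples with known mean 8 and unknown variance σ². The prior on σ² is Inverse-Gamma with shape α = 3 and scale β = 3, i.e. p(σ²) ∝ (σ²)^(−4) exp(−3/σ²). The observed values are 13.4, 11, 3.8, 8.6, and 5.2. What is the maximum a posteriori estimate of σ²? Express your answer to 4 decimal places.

Sum of squared deviations about the known mean: SS = (13.4−8)² + (11−8)² + (3.8−8)² + (8.6−8)² + (5.2−8)² = 64.
The Normal likelihood contributes (σ²)^(−n/2) exp(−SS/(2σ²)), so the posterior is Inverse-Gamma(α + n/2, β + SS/2) = Inverse-Gamma(5.5, 35).
The mode of Inverse-Gamma(a, b) is b/(a+1) = 35/6.5 ≈ 5.3846.

σ̂²_MAP = 5.3846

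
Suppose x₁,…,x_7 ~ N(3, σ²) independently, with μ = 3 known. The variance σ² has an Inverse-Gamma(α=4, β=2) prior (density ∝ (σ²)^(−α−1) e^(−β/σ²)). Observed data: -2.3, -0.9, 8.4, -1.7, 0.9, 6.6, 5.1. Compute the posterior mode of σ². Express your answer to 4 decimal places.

Sum of squared deviations about the known mean: SS = (-2.3−3)² + (-0.9−3)² + (8.4−3)² + (-1.7−3)² + (0.9−3)² + (6.6−3)² + (5.1−3)² = 116.33.
The Normal likelihood contributes (σ²)^(−n/2) exp(−SS/(2σ²)), so the posterior is Inverse-Gamma(α + n/2, β + SS/2) = Inverse-Gamma(7.5, 60.165).
The mode of Inverse-Gamma(a, b) is b/(a+1) = 60.165/8.5 ≈ 7.0782.

σ̂²_MAP = 7.0782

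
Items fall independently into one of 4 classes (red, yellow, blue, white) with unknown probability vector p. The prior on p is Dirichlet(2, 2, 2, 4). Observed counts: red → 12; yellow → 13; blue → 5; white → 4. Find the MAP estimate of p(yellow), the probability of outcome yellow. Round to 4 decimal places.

MAP estimate of p(yellow) = 0.3500

The posterior is Dirichlet(αᵢ + nᵢ) = Dirichlet(14, 15, 7, 8).
For a Dirichlet(a₁,…,a_K) with all aᵢ > 1, the mode has j-th component (aⱼ − 1)/(Σaᵢ − K).
Here Σaᵢ = 44 and K = 4, so p(yellow) = (15 − 1)/(44 − 4) = 14/40 ≈ 0.3500.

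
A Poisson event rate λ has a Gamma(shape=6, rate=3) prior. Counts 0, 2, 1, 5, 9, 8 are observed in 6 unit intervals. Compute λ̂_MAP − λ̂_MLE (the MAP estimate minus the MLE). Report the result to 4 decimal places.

MAP − MLE = -0.8333

Σxᵢ = 25. Posterior is Gamma(31, 9); MAP = (31−1)/9 = 30/9 ≈ 3.33333.
MLE = x̄ = 25/6 ≈ 4.16667.
Difference = 30/9 − 25/6 = -5/6 ≈ -0.8333.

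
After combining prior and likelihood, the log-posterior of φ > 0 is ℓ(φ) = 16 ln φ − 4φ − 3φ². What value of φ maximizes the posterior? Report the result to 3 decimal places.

ℓ'(φ) = 16/φ − 4 − 6φ. Setting this to zero and multiplying by φ: 6φ² + 4φ − 16 = 0.
φ = (−4 + √(4² + 4·6·16)) / (2·6) = (−4 + √400) / 12 = (−4 + 20)/12 = 4/3.
ℓ''(φ) = −16/φ² − 6 < 0, confirming a maximum.

φ̂_MAP = 1.333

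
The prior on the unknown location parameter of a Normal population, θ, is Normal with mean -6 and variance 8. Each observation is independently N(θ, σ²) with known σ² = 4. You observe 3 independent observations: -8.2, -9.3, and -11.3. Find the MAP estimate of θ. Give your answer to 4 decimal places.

n = 3; x̄ = ((-8.2) + (-9.3) + (-11.3))/3 = -28.8/3 = -9.6.
For a Normal prior and Normal likelihood with known variance, the posterior is Normal; its mode equals its mean, the precision-weighted average.
Prior precision 1/σ₀² = 1/8 = 0.125; data precision n/σ² = 3/4 = 0.75.
θ̂ = (0.125·(-6) + 0.75·(-9.6)) / (0.125 + 0.75) = (-7.95)/0.875 = -318/35 ≈ -9.0857.

θ̂_MAP = -9.0857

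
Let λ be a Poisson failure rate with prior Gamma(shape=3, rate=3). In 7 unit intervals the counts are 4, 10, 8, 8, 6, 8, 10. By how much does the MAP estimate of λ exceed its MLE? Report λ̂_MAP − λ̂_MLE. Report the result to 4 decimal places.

Σxᵢ = 54. Posterior is Gamma(57, 10); MAP = (57−1)/10 = 56/10 ≈ 5.60000.
MLE = x̄ = 54/7 ≈ 7.71429.
Difference = 56/10 − 54/7 = -74/35 ≈ -2.1143.

MAP − MLE = -2.1143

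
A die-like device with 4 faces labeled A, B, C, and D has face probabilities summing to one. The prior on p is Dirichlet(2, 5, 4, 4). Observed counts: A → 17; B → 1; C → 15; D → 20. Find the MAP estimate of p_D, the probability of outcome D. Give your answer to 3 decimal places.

MAP estimate of p_D = 0.359

The posterior is Dirichlet(αᵢ + nᵢ) = Dirichlet(19, 6, 19, 24).
For a Dirichlet(a₁,…,a_K) with all aᵢ > 1, the mode has j-th component (aⱼ − 1)/(Σaᵢ − K).
Here Σaᵢ = 68 and K = 4, so p_D = (24 − 1)/(68 − 4) = 23/64 ≈ 0.359.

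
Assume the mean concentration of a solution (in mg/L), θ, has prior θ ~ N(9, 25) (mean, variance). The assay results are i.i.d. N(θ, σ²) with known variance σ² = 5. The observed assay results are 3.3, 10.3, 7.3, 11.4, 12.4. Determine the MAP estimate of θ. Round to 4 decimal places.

n = 5; x̄ = (3.3 + 10.3 + 7.3 + 11.4 + 12.4)/5 = 44.7/5 = 8.94.
For a Normal prior and Normal likelihood with known variance, the posterior is Normal; its mode equals its mean, the precision-weighted average.
Prior precision 1/σ₀² = 1/25 = 0.04; data precision n/σ² = 5/5 = 1.
θ̂ = (0.04·9 + 1·8.94) / (0.04 + 1) = 9.3/1.04 = 465/52 ≈ 8.9423.

θ̂_MAP = 8.9423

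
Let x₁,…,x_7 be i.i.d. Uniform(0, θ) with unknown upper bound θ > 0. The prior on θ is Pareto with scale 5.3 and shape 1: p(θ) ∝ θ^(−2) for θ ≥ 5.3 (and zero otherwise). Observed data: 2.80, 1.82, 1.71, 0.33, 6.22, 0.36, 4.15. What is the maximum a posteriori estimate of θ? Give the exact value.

The Uniform(0, θ) likelihood is θ^(−n) for θ ≥ max(xᵢ), zero otherwise. Here max(xᵢ) = 6.22.
Posterior ∝ θ^(−2) · θ^(−7) = θ^(−9) on θ ≥ max(5.3, 6.22) = 6.22.
This density is strictly decreasing in θ, so the posterior mode lies at the lower boundary of the support.

θ̂_MAP = 6.22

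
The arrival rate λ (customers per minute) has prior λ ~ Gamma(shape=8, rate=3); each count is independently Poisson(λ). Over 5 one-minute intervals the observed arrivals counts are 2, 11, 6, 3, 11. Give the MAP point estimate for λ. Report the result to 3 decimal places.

λ̂_MAP = 5.000

Σxᵢ = 2+11+6+3+11 = 33, with n = 5.
Posterior ∝ λ^7e^(−3λ) · λ^33e^(−5λ) = λ^40e^(−8λ), i.e. Gamma(shape=41, rate=8).
The mode of a Gamma(a, b) with a ≥ 1 (shape–rate) is (a−1)/b = 40/8 ≈ 5.000.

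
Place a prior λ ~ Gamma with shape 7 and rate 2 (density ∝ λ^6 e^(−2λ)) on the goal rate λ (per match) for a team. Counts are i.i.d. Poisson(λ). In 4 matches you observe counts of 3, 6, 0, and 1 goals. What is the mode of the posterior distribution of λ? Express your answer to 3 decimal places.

Σxᵢ = 3+6+0+1 = 10, with n = 4.
Posterior ∝ λ^6e^(−2λ) · λ^10e^(−4λ) = λ^16e^(−6λ), i.e. Gamma(shape=17, rate=6).
The mode of a Gamma(a, b) with a ≥ 1 (shape–rate) is (a−1)/b = 16/6 ≈ 2.667.

λ̂_MAP = 2.667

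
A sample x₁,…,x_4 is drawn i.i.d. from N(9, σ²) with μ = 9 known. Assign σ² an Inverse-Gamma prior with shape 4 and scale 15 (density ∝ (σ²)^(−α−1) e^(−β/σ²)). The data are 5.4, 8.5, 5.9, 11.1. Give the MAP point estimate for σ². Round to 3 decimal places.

σ̂²_MAP = 4.088

Sum of squared deviations about the known mean: SS = (5.4−9)² + (8.5−9)² + (5.9−9)² + (11.1−9)² = 27.23.
The Normal likelihood contributes (σ²)^(−n/2) exp(−SS/(2σ²)), so the posterior is Inverse-Gamma(α + n/2, β + SS/2) = Inverse-Gamma(6, 28.615).
The mode of Inverse-Gamma(a, b) is b/(a+1) = 28.615/7 ≈ 4.088.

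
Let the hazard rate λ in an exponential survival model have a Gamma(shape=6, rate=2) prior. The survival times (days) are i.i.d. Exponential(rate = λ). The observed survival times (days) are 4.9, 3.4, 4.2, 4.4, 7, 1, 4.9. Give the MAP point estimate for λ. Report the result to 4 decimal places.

λ̂_MAP = 0.3774

The Exponential(rate=λ) likelihood is ∝ λ^n e^(−λΣtᵢ). Here n = 7 and Σtᵢ = 4.9 + 3.4 + 4.2 + 4.4 + 7 + 1 + 4.9 = 29.8.
Posterior ∝ λ^5e^(−2λ) · λ^7e^(−29.8λ) = λ^12e^(−31.8λ), i.e. Gamma(13, 31.8).
Mode = (a−1)/b = 12/31.8 ≈ 0.3774.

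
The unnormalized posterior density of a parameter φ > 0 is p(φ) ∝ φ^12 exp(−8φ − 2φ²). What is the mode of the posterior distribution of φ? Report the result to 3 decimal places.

φ̂_MAP = 1.000

ℓ'(φ) = 12/φ − 8 − 4φ. Setting this to zero and multiplying by φ: 4φ² + 8φ − 12 = 0.
φ = (−8 + √(8² + 4·4·12)) / (2·4) = (−8 + √256) / 8 = (−8 + 16)/8 = 1.
ℓ''(φ) = −12/φ² − 4 < 0, confirming a maximum.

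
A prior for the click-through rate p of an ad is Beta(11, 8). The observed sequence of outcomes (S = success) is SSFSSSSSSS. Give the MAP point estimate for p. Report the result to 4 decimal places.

p̂_MAP = 0.7037

Prior: Beta(11, 8).
Data: 9 successes in 10 trials (from the sequence). The binomial likelihood contributes p^9(1−p)^1, so the posterior is Beta(11+9, 8+1) = Beta(20, 9).
For Beta(a, b) with a, b > 1 the mode is (a−1)/(a+b−2) = 19/27 ≈ 0.7037.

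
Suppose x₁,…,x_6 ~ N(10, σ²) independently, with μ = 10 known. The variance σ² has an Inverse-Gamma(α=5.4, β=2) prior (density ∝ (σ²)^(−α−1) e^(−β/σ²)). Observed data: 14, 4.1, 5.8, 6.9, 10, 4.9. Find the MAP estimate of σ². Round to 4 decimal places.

Sum of squared deviations about the known mean: SS = (14−10)² + (4.1−10)² + (5.8−10)² + (6.9−10)² + (10−10)² + (4.9−10)² = 104.07.
The Normal likelihood contributes (σ²)^(−n/2) exp(−SS/(2σ²)), so the posterior is Inverse-Gamma(α + n/2, β + SS/2) = Inverse-Gamma(8.4, 54.035).
The mode of Inverse-Gamma(a, b) is b/(a+1) = 54.035/9.4 ≈ 5.7484.

σ̂²_MAP = 5.7484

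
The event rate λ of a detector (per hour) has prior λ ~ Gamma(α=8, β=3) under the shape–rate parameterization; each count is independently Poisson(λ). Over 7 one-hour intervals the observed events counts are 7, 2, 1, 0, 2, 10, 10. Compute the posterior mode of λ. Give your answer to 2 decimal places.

λ̂_MAP = 3.90

Σxᵢ = 7+2+1+0+2+10+10 = 32, with n = 7.
Posterior ∝ λ^7e^(−3λ) · λ^32e^(−7λ) = λ^39e^(−10λ), i.e. Gamma(shape=40, rate=10).
The mode of a Gamma(a, b) with a ≥ 1 (shape–rate) is (a−1)/b = 39/10 ≈ 3.90.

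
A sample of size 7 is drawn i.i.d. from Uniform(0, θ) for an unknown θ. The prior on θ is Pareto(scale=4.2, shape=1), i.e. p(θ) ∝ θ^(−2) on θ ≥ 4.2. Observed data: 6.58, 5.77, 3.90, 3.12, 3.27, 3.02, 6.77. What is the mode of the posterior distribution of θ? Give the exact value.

The Uniform(0, θ) likelihood is θ^(−n) for θ ≥ max(xᵢ), zero otherwise. Here max(xᵢ) = 6.77.
Posterior ∝ θ^(−2) · θ^(−7) = θ^(−9) on θ ≥ max(4.2, 6.77) = 6.77.
This density is strictly decreasing in θ, so the posterior mode lies at the lower boundary of the support.

θ̂_MAP = 6.77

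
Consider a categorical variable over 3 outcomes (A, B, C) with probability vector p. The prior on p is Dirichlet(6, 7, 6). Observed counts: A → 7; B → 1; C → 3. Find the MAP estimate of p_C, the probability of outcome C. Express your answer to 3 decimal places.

The posterior is Dirichlet(αᵢ + nᵢ) = Dirichlet(13, 8, 9).
For a Dirichlet(a₁,…,a_K) with all aᵢ > 1, the mode has j-th component (aⱼ − 1)/(Σaᵢ − K).
Here Σaᵢ = 30 and K = 3, so p_C = (9 − 1)/(30 − 3) = 8/27 ≈ 0.296.

MAP estimate of p_C = 0.296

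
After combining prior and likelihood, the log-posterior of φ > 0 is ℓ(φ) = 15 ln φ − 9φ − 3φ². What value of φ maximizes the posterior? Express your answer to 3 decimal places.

φ̂_MAP = 1.000

ℓ'(φ) = 15/φ − 9 − 6φ. Setting this to zero and multiplying by φ: 6φ² + 9φ − 15 = 0.
φ = (−9 + √(9² + 4·6·15)) / (2·6) = (−9 + √441) / 12 = (−9 + 21)/12 = 1.
ℓ''(φ) = −15/φ² − 6 < 0, confirming a maximum.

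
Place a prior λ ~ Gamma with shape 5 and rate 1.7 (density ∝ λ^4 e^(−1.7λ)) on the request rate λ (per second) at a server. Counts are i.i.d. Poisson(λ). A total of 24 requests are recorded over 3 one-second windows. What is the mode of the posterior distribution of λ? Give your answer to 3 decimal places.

Σxᵢ = 24, n = 3.
Posterior ∝ λ^4e^(−1.7λ) · λ^24e^(−3λ) = λ^28e^(−4.7λ), i.e. Gamma(shape=29, rate=4.7).
The mode of a Gamma(a, b) with a ≥ 1 (shape–rate) is (a−1)/b = 28/4.7 ≈ 5.957.

λ̂_MAP = 5.957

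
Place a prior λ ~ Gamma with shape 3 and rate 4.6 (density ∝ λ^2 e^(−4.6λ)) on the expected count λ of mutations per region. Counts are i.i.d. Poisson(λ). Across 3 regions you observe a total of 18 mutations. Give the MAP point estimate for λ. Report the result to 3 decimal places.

Σxᵢ = 18, n = 3.
Posterior ∝ λ^2e^(−4.6λ) · λ^18e^(−3λ) = λ^20e^(−7.6λ), i.e. Gamma(shape=21, rate=7.6).
The mode of a Gamma(a, b) with a ≥ 1 (shape–rate) is (a−1)/b = 20/7.6 ≈ 2.632.

λ̂_MAP = 2.632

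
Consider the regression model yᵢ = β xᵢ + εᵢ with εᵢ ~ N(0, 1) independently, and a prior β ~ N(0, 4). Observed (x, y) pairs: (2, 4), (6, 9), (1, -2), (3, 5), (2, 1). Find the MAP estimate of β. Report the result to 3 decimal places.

log p(β | y) = −Σ(yᵢ − βxᵢ)²/(2·1) − β²/(2·4) + const.
Setting the derivative to zero: Σxᵢ(yᵢ − βxᵢ)/1 − β/4 = 0, so β = Σxᵢyᵢ / (Σxᵢ² + σ²/τ²).
Σxᵢyᵢ = 2·4 + 6·9 + 1·(-2) + 3·5 + 2·1 = 77; Σxᵢ² = 54; σ²/τ² = 0.25.
β̂_MAP = 77 / (54 + 0.25) = 77/54.25 ≈ 1.419.

β̂_MAP = 1.419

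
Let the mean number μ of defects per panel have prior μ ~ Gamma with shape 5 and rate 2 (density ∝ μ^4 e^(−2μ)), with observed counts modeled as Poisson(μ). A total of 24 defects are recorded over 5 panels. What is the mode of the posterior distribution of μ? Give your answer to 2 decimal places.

Σxᵢ = 24, n = 5.
Posterior ∝ μ^4e^(−2μ) · μ^24e^(−5μ) = μ^28e^(−7μ), i.e. Gamma(shape=29, rate=7).
The mode of a Gamma(a, b) with a ≥ 1 (shape–rate) is (a−1)/b = 28/7 ≈ 4.00.

μ̂_MAP = 4.00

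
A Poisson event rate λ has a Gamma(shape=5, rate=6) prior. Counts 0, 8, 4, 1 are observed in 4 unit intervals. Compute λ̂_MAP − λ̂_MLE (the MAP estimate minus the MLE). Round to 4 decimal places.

Σxᵢ = 13. Posterior is Gamma(18, 10); MAP = (18−1)/10 = 17/10 ≈ 1.70000.
MLE = x̄ = 13/4 ≈ 3.25000.
Difference = 17/10 − 13/4 = -31/20 ≈ -1.5500.

MAP − MLE = -1.5500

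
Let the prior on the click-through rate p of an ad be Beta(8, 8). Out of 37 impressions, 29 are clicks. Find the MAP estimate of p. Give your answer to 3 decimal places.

Prior: Beta(8, 8).
Data: 29 successes in 37 trials. The binomial likelihood contributes p^29(1−p)^8, so the posterior is Beta(8+29, 8+8) = Beta(37, 16).
For Beta(a, b) with a, b > 1 the mode is (a−1)/(a+b−2) = 36/51 ≈ 0.706.

p̂_MAP = 0.706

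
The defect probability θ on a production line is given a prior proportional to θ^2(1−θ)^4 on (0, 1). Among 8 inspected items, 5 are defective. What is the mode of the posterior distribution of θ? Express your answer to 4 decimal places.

θ̂_MAP = 0.5000

The prior density ∝ θ^2(1−θ)^4 is the kernel of Beta(3, 5).
Data: 5 successes in 8 trials. The binomial likelihood contributes θ^5(1−θ)^3, so the posterior is Beta(3+5, 5+3) = Beta(8, 8).
For Beta(a, b) with a, b > 1 the mode is (a−1)/(a+b−2) = 7/14 ≈ 0.5000.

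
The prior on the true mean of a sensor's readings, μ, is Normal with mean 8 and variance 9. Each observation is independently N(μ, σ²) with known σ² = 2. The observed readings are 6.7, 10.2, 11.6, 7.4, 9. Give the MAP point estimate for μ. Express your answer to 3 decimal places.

μ̂_MAP = 8.938

n = 5; x̄ = (6.7 + 10.2 + 11.6 + 7.4 + 9)/5 = 44.9/5 = 8.98.
For a Normal prior and Normal likelihood with known variance, the posterior is Normal; its mode equals its mean, the precision-weighted average.
Prior precision 1/σ₀² = 1/9; data precision n/σ² = 5/2 = 2.5.
μ̂ = ((1/9)·8 + 2.5·8.98) / (1/9 + 2.5) = (4201/180)/(47/18) = 4201/470 ≈ 8.938.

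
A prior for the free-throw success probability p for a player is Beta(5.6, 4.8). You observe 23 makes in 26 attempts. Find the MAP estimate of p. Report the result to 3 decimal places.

Prior: Beta(5.6, 4.8).
Data: 23 successes in 26 trials. The binomial likelihood contributes p^23(1−p)^3, so the posterior is Beta(5.6+23, 4.8+3) = Beta(28.6, 7.8).
For Beta(a, b) with a, b > 1 the mode is (a−1)/(a+b−2) = 27.6/34.4 ≈ 0.802.

p̂_MAP = 0.802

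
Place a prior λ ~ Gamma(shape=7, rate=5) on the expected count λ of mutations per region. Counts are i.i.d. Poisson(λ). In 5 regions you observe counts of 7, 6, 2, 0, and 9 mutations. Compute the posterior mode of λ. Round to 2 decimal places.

λ̂_MAP = 3.00

Σxᵢ = 7+6+2+0+9 = 24, with n = 5.
Posterior ∝ λ^6e^(−5λ) · λ^24e^(−5λ) = λ^30e^(−10λ), i.e. Gamma(shape=31, rate=10).
The mode of a Gamma(a, b) with a ≥ 1 (shape–rate) is (a−1)/b = 30/10 ≈ 3.00.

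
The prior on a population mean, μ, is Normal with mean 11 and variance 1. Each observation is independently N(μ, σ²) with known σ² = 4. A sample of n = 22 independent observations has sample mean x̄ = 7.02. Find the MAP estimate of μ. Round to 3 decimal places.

n = 22, x̄ = 7.02.
For a Normal prior and Normal likelihood with known variance, the posterior is Normal; its mode equals its mean, the precision-weighted average.
Prior precision 1/σ₀² = 1/1 = 1; data precision n/σ² = 22/4 = 5.5.
μ̂ = (1·11 + 5.5·7.02) / (1 + 5.5) = 49.61/6.5 = 4961/650 ≈ 7.632.

μ̂_MAP = 7.632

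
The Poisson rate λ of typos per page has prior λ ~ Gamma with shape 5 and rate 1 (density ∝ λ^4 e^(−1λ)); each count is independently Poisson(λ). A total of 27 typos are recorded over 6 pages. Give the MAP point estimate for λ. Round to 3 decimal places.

Σxᵢ = 27, n = 6.
Posterior ∝ λ^4e^(−1λ) · λ^27e^(−6λ) = λ^31e^(−7λ), i.e. Gamma(shape=32, rate=7).
The mode of a Gamma(a, b) with a ≥ 1 (shape–rate) is (a−1)/b = 31/7 ≈ 4.429.

λ̂_MAP = 4.429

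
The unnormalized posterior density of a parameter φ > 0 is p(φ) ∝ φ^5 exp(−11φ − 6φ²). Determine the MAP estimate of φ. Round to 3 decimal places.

ℓ'(φ) = 5/φ − 11 − 12φ. Setting this to zero and multiplying by φ: 12φ² + 11φ − 5 = 0.
φ = (−11 + √(11² + 4·12·5)) / (2·12) = (−11 + √361) / 24 = (−11 + 19)/24 = 1/3.
ℓ''(φ) = −5/φ² − 12 < 0, confirming a maximum.

φ̂_MAP = 0.333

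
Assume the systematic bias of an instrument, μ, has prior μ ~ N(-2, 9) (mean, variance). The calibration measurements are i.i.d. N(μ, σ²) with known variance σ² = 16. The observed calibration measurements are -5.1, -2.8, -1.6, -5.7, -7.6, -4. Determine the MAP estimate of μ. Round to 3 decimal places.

μ̂_MAP = -3.903

n = 6; x̄ = ((-5.1) + (-2.8) + (-1.6) + (-5.7) + (-7.6) + (-4))/6 = -26.8/6 = -67/15 ≈ -4.4667.
For a Normal prior and Normal likelihood with known variance, the posterior is Normal; its mode equals its mean, the precision-weighted average.
Prior precision 1/σ₀² = 1/9; data precision n/σ² = 6/16 = 0.375.
μ̂ = ((1/9)·(-2) + 0.375·(-67/15)) / (1/9 + 0.375) = (-683/360)/(35/72) = -683/175 ≈ -3.903.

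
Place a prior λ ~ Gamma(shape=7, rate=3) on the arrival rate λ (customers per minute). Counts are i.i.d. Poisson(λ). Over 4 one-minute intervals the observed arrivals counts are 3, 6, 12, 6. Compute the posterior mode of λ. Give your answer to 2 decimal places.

Σxᵢ = 3+6+12+6 = 27, with n = 4.
Posterior ∝ λ^6e^(−3λ) · λ^27e^(−4λ) = λ^33e^(−7λ), i.e. Gamma(shape=34, rate=7).
The mode of a Gamma(a, b) with a ≥ 1 (shape–rate) is (a−1)/b = 33/7 ≈ 4.71.

λ̂_MAP = 4.71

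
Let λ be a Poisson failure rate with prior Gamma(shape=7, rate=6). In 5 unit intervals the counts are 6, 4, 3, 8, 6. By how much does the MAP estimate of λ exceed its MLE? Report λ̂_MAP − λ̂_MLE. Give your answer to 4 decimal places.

Σxᵢ = 27. Posterior is Gamma(34, 11); MAP = (34−1)/11 = 33/11 ≈ 3.00000.
MLE = x̄ = 27/5 ≈ 5.40000.
Difference = 33/11 − 27/5 = -12/5 ≈ -2.4000.

MAP − MLE = -2.4000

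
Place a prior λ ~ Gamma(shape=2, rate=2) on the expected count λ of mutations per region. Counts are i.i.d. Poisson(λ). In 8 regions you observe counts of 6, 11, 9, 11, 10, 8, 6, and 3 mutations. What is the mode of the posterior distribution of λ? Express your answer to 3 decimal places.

Σxᵢ = 6+11+9+11+10+8+6+3 = 64, with n = 8.
Posterior ∝ λe^(−2λ) · λ^64e^(−8λ) = λ^65e^(−10λ), i.e. Gamma(shape=66, rate=10).
The mode of a Gamma(a, b) with a ≥ 1 (shape–rate) is (a−1)/b = 65/10 ≈ 6.500.

λ̂_MAP = 6.500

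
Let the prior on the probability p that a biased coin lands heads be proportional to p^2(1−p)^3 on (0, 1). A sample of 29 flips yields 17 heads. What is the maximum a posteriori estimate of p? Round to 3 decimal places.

p̂_MAP = 0.559

The prior density ∝ p^2(1−p)^3 is the kernel of Beta(3, 4).
Data: 17 successes in 29 trials. The binomial likelihood contributes p^17(1−p)^12, so the posterior is Beta(3+17, 4+12) = Beta(20, 16).
For Beta(a, b) with a, b > 1 the mode is (a−1)/(a+b−2) = 19/34 ≈ 0.559.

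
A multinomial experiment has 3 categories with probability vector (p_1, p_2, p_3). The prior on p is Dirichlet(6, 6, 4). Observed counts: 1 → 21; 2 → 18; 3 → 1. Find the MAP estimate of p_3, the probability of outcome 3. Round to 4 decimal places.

MAP estimate: 0.0755

The posterior is Dirichlet(αᵢ + nᵢ) = Dirichlet(27, 24, 5).
For a Dirichlet(a₁,…,a_K) with all aᵢ > 1, the mode has j-th component (aⱼ − 1)/(Σaᵢ − K).
Here Σaᵢ = 56 and K = 3, so p_3 = (5 − 1)/(56 − 3) = 4/53 ≈ 0.0755.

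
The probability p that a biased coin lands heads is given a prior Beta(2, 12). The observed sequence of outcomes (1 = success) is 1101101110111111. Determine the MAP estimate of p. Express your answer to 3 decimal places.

Prior: Beta(2, 12).
Data: 13 successes in 16 trials (from the sequence). The binomial likelihood contributes p^13(1−p)^3, so the posterior is Beta(2+13, 12+3) = Beta(15, 15).
For Beta(a, b) with a, b > 1 the mode is (a−1)/(a+b−2) = 14/28 ≈ 0.500.

p̂_MAP = 0.500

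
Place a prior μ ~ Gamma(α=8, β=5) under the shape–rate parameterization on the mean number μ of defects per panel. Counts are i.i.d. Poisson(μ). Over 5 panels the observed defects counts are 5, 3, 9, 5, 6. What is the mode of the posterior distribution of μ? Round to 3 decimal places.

Σxᵢ = 5+3+9+5+6 = 28, with n = 5.
Posterior ∝ μ^7e^(−5μ) · μ^28e^(−5μ) = μ^35e^(−10μ), i.e. Gamma(shape=36, rate=10).
The mode of a Gamma(a, b) with a ≥ 1 (shape–rate) is (a−1)/b = 35/10 ≈ 3.500.

μ̂_MAP = 3.500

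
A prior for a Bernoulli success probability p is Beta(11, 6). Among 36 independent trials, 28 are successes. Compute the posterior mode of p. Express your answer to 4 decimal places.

p̂_MAP = 0.7451

Prior: Beta(11, 6).
Data: 28 successes in 36 trials. The binomial likelihood contributes p^28(1−p)^8, so the posterior is Beta(11+28, 6+8) = Beta(39, 14).
For Beta(a, b) with a, b > 1 the mode is (a−1)/(a+b−2) = 38/51 ≈ 0.7451.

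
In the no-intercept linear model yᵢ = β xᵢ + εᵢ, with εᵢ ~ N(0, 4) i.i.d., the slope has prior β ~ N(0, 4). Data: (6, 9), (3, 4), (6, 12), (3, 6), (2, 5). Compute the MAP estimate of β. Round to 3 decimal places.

log p(β | y) = −Σ(yᵢ − βxᵢ)²/(2·4) − β²/(2·4) + const.
Setting the derivative to zero: Σxᵢ(yᵢ − βxᵢ)/4 − β/4 = 0, so β = Σxᵢyᵢ / (Σxᵢ² + σ²/τ²).
Σxᵢyᵢ = 6·9 + 3·4 + 6·12 + 3·6 + 2·5 = 166; Σxᵢ² = 94; σ²/τ² = 1.
β̂_MAP = 166 / (94 + 1) = 166/95 ≈ 1.747.

β̂_MAP = 1.747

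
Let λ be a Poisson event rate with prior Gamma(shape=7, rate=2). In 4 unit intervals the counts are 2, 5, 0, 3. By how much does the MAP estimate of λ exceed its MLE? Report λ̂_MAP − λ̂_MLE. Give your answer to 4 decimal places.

Σxᵢ = 10. Posterior is Gamma(17, 6); MAP = (17−1)/6 = 16/6 ≈ 2.66667.
MLE = x̄ = 10/4 ≈ 2.50000.
Difference = 16/6 − 10/4 = 1/6 ≈ 0.1667.

MAP − MLE = 0.1667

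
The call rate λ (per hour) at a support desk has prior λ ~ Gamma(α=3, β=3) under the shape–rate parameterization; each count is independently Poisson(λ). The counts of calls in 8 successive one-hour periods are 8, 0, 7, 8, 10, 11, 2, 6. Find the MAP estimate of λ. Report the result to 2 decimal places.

λ̂_MAP = 4.91

Σxᵢ = 8+0+7+8+10+11+2+6 = 52, with n = 8.
Posterior ∝ λ^2e^(−3λ) · λ^52e^(−8λ) = λ^54e^(−11λ), i.e. Gamma(shape=55, rate=11).
The mode of a Gamma(a, b) with a ≥ 1 (shape–rate) is (a−1)/b = 54/11 ≈ 4.91.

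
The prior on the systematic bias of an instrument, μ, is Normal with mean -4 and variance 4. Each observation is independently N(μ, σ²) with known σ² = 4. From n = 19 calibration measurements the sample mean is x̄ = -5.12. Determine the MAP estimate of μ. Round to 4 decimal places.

μ̂_MAP = -5.0640

n = 19, x̄ = -5.12.
For a Normal prior and Normal likelihood with known variance, the posterior is Normal; its mode equals its mean, the precision-weighted average.
Prior precision 1/σ₀² = 1/4 = 0.25; data precision n/σ² = 19/4 = 4.75.
μ̂ = (0.25·(-4) + 4.75·(-5.12)) / (0.25 + 4.75) = (-25.32)/5 = -5.0640.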